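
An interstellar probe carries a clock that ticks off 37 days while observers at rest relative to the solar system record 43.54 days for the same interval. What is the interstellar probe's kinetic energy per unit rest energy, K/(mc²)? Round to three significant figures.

γ = Δt/Δτ = 43.54/37 = 1.17676.
K/(mc²) = γ − 1 = 1.17676 − 1 = 0.177.

0.177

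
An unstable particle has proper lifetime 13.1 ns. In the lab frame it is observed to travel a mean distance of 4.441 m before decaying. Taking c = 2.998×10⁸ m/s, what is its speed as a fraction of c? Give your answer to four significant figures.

0.7491c

d = βγcτ ⇒ βγ = d/(cτ) = 4.441 m / (3.92738 m) = 1.1308.
β = (βγ)/√(1+(βγ)²) = 1.1308/√2.27871 = 0.7491.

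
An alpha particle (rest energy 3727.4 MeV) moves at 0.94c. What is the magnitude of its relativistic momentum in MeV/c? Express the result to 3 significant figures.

Lorentz factor: γ = (1 − 0.8836)^(−1/2) = 2.9311.
Momentum: p = γβ·mc = 2.9311 × 0.94 × 3727.4 MeV/c = 10300 MeV/c.

10300 MeV/c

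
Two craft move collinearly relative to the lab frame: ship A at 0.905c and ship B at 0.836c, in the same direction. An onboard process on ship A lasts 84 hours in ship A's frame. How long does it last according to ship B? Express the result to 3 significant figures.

87.6 hours

Speed of ship A in ship B's frame: u = (v_A − v_B)/(1 − v_A v_B/c²) = (0.905 − 0.836)/(1 − 0.905×0.836) = 0.069/0.24342 = 0.28346; |u| = 0.28346c.
At |u| = 0.28346c, γ = (1 − 0.0803496)^(−1/2) = 1.0428.
Ship A's interval is proper; time dilation gives Δt_B = γΔτ = 1.0428 × 84 hours = 87.6 hours.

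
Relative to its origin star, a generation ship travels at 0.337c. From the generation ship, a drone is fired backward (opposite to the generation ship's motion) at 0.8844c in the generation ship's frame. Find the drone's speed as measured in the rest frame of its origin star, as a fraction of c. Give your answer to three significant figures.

Relativistic velocity addition: u = (u' + v)/(1 + u'v/c²), with u' = −0.8844c and v = 0.337c.
Numerator: −0.8844 + 0.337 = −0.5474. Denominator: 1 + (−0.8844)(0.337) = 0.7019572.
u = −0.5474/0.7019572 = −0.77982, so the speed is 0.780c.

0.780c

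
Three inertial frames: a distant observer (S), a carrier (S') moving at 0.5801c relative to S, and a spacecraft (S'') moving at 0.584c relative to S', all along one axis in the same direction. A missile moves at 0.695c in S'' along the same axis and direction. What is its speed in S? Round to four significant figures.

Apply u = (u'+v)/(1+u'v) twice. Missile in the carrier frame: (0.695+0.584)/(1+0.695·0.584) = 1.279/1.40588 = 0.90975c.
That velocity, transformed to the rest frame of a distant observer: (0.90975+0.5801)/(1+0.90975·0.5801) = 1.48985/1.527745975 = 0.97519c.

0.9752c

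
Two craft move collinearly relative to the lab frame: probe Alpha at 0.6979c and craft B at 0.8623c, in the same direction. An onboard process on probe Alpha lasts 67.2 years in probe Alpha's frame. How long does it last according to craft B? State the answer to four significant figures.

Transform probe Alpha's velocity into craft B's frame: (0.6979 − 0.8623)/(1 − 0.6979·0.8623) = −0.1644/0.39820083, so the relative speed is 0.41286c.
At |u| = 0.41286c, γ = (1 − 0.170453)^(−1/2) = 1.0979.
Probe Alpha's interval is proper; time dilation gives Δt_B = γΔτ = 1.0979 × 67.2 years = 73.78 years.

73.78 years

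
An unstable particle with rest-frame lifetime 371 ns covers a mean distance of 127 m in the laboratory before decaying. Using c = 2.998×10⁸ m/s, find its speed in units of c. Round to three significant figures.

d = βγcτ ⇒ βγ = d/(cτ) = 127.0 m / (111.2258 m) = 1.1418.
β = (βγ)/√(1+(βγ)²) = 1.1418/√2.30371 = 0.752.

0.752c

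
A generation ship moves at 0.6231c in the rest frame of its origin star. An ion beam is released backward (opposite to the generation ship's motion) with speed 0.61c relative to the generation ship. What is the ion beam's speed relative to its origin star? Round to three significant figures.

In units of c, u = (u' + v)/(1 + u'v) with u' = −0.61 and v = 0.6231.
Numerator: −0.61 + 0.6231 = 0.0131. Denominator: 1 + (−0.61)(0.6231) = 0.619909.
u = 0.0131/0.619909 = 0.021132, so the speed is 0.0211c.

0.0211c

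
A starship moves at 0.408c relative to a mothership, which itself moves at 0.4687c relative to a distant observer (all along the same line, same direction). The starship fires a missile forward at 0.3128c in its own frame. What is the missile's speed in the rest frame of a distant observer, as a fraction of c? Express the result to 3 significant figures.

0.853c

First combine the missile and starship (S''→S'): u₁ = (0.3128 + 0.408)/(1 + 0.3128×0.408) = 0.7208/1.1276224 = 0.63922.
Then combine with the mothership (S'→S): u = (0.63922 + 0.4687)/(1 + 0.63922×0.4687) = 1.10792/1.299602414 = 0.85251.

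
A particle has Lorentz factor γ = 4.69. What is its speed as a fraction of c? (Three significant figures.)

0.977c

β = √(1 − 1/γ²) = √(1 − 1/21.9961) = √0.954537 = 0.977.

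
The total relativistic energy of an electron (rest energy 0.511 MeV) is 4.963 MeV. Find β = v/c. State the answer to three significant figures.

0.995

γ = E/(mc²) = 4.963/0.511 = 9.7123.
β = √(1 − 1/γ²) = √(1 − 0.0106012) = √0.9893988 = 0.995.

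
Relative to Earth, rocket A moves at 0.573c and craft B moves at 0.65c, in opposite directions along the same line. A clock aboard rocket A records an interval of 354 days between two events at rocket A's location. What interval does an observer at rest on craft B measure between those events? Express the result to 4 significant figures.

Transform rocket A's velocity into craft B's frame: (0.573 + 0.65)/(1 + 0.573·0.65) = 1.223/1.37245, so the relative speed is 0.89111c.
γ for this relative speed: γ = 1/√(1 − 0.794077) = 2.2037.
Rocket A's interval is proper; time dilation gives Δt_B = γΔτ = 2.2037 × 354 days = 780.1 days.

780.1 days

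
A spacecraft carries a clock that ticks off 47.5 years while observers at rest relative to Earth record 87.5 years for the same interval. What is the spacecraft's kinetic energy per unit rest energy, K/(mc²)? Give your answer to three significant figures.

0.842

γ = Δt/Δτ = 87.5/47.5 = 1.84211.
Since K = (γ−1)mc², K/(mc²) = 1.84211 − 1 = 0.842.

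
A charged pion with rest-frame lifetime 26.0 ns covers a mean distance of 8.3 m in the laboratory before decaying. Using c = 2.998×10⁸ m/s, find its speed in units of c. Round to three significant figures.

0.729c

Lab distance = (lab lifetime)·v = γτ·βc, so βγ = d/(cτ) = 8.300/(2.998×10⁸ × 2.600×10^-8) = 1.0648.
With βγ = 1.0648: γ² = 1 + (βγ)² = 2.1338, and β = (βγ)/γ = 1.0648/1.46075 = 0.729.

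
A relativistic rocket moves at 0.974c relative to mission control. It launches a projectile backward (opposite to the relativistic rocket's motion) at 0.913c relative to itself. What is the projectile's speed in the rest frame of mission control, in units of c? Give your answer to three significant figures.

0.551c

Relativistic velocity addition: u = (u' + v)/(1 + u'v/c²), with u' = −0.913c and v = 0.974c.
Numerator: −0.913 + 0.974 = 0.061. Denominator: 1 + (−0.913)(0.974) = 0.110738.
u = 0.061/0.110738 = 0.55085, so the speed is 0.551c.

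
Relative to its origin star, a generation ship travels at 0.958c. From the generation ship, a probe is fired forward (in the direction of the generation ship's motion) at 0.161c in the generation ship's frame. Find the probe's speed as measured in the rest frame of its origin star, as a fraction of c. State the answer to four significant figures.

Relativistic velocity addition: u = (u' + v)/(1 + u'v/c²), with u' = 0.161c and v = 0.958c.
Numerator: 0.161 + 0.958 = 1.119. Denominator: 1 + (0.161)(0.958) = 1.154238.
u = 1.119/1.154238 = 0.96947, so the speed is 0.9695c.

0.9695c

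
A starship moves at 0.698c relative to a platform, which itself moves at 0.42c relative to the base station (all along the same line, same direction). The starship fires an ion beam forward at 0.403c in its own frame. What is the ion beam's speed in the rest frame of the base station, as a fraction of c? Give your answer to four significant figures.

Compose velocities in two stages. Stage 1 (into S'): u₁ = (0.403+0.698)/(1+0.403×0.698) = 0.85929.
Stage 2 (into S): u = (0.85929+0.42)/(1+0.85929×0.42) = 0.94003, so the speed is 0.9400c.

0.9400c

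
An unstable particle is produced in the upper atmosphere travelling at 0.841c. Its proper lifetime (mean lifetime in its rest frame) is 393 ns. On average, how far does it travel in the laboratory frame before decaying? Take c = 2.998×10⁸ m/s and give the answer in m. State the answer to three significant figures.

With β = 0.841, γ = 1/√(1 − 0.841²) = 1/√0.292719 = 1.8483.
Lab-frame lifetime: Δt = γτ = 1.8483 × 393 ns = 726.38 ns.
Distance: d = vΔt = 0.841 × 2.998×10⁸ m/s × 7.2638×10^-7 s = 183 m.

183 m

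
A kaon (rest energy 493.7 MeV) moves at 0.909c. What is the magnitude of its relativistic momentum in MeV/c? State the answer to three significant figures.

1080 MeV/c

With β = 0.909, γ = 1/√(1 − 0.909²) = 1/√0.173719 = 2.3993.
Momentum: p = γβ·mc = 2.3993 × 0.909 × 493.7 MeV/c = 1080 MeV/c.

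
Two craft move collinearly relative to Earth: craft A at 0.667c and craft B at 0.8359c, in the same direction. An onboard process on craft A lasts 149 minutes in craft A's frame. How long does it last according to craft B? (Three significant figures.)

Transform craft A's velocity into craft B's frame: (0.667 − 0.8359)/(1 − 0.667·0.8359) = −0.1689/0.4424547, so the relative speed is 0.38173c.
At |u| = 0.38173c, γ = (1 − 0.145718)^(−1/2) = 1.0819.
The clock on craft A records proper time, so craft B measures Δt = γΔτ = 1.0819 × 149 = 161 minutes.

161 minutes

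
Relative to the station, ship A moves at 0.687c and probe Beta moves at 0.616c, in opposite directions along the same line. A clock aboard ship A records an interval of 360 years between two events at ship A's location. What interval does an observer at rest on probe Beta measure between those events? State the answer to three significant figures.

The velocity of ship A relative to probe Beta is (0.687 + 0.616)c / (1 + 0.687×0.616) = 0.91555c; relative speed 0.91555c.
γ for this relative speed: γ = 1/√(1 − 0.838232) = 2.4863.
Ship A's interval is proper; time dilation gives Δt_B = γΔτ = 2.4863 × 360 years = 895 years.

895 years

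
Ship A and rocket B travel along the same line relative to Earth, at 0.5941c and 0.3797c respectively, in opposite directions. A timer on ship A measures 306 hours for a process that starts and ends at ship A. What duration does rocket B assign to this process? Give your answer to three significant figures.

Transform ship A's velocity into rocket B's frame: (0.5941 + 0.3797)/(1 + 0.5941·0.3797) = 0.9738/1.22557977, so the relative speed is 0.79456c.
γ for this relative speed: γ = 1/√(1 − 0.631326) = 1.6469.
Ship A's interval is proper; time dilation gives Δt_B = γΔτ = 1.6469 × 306 hours = 504 hours.

504 hours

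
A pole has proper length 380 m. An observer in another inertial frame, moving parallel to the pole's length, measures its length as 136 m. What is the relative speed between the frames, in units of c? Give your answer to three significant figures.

Length contraction gives γ = L₀/L = 380/136 = 2.7941.
β = √(1 − 1/γ²) = √0.87191 = 0.934.

0.934c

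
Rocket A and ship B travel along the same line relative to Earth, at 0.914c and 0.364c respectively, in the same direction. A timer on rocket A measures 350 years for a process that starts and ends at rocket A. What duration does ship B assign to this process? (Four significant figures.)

Speed of rocket A in ship B's frame: u = (v_A − v_B)/(1 − v_A v_B/c²) = (0.914 − 0.364)/(1 − 0.914×0.364) = 0.55/0.667304 = 0.82421; |u| = 0.82421c.
At |u| = 0.82421c, γ = (1 − 0.679322)^(−1/2) = 1.7659.
The clock on rocket A records proper time, so ship B measures Δt = γΔτ = 1.7659 × 350 = 618.1 years.

618.1 years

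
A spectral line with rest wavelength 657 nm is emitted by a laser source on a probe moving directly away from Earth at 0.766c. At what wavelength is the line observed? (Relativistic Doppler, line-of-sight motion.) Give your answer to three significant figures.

1800 nm

Relativistic Doppler for wavelength: λ_obs = λ_src · √((1+β)/(1−β)).
With β = 0.766: factor = √(1.766/0.234) = 2.7472.
λ_obs = 657 × 2.7472 = 1800 nm.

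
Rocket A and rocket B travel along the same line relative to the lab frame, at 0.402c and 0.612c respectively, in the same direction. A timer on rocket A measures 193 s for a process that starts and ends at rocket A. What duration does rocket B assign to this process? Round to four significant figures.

201.0 s

Transform rocket A's velocity into rocket B's frame: (0.402 − 0.612)/(1 − 0.402·0.612) = −0.21/0.753976, so the relative speed is 0.27852c.
At |u| = 0.27852c, γ = (1 − 0.0775734)^(−1/2) = 1.0412.
Rocket A's interval is proper; time dilation gives Δt_B = γΔτ = 1.0412 × 193 s = 201.0 s.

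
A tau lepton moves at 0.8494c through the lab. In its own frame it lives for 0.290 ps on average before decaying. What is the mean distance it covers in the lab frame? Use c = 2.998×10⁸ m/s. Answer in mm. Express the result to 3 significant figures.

With β = 0.8494, γ = 1/√(1 − 0.8494²) = 1/√0.27851964 = 1.8948.
Lab-frame lifetime: Δt = γτ = 1.8948 × 0.290 ps = 0.54949 ps.
Distance: d = vΔt = 0.8494 × 2.998×10⁸ m/s × 5.4949×10^-13 s = 1.40×10^-4 m = 0.140 mm.

0.140 mm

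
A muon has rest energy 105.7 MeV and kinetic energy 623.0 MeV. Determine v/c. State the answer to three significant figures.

K = (γ−1)mc², so γ = 1 + 623.0/105.7 = 6.894.
Then v/c = √(1 − γ⁻²) = √(1 − 0.0210406) = √0.9789594 = 0.989.

0.989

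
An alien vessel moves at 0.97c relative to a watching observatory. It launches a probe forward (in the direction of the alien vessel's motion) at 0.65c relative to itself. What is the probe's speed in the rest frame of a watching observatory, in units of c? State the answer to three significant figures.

In units of c, u = (u' + v)/(1 + u'v) with u' = 0.65 and v = 0.97.
Numerator: 0.65 + 0.97 = 1.62. Denominator: 1 + (0.65)(0.97) = 1.6305.
u = 1.62/1.6305 = 0.99356, so the speed is 0.994c.

0.994c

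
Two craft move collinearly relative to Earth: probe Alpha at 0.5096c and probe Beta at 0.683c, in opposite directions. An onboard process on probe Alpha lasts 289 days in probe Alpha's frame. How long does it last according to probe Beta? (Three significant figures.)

620 days

Transform probe Alpha's velocity into probe Beta's frame: (0.5096 + 0.683)/(1 + 0.5096·0.683) = 1.1926/1.3480568, so the relative speed is 0.88468c.
γ for this relative speed: γ = 1/√(1 − 0.782659) = 2.145.
The clock on probe Alpha records proper time, so probe Beta measures Δt = γΔτ = 2.145 × 289 = 620 days.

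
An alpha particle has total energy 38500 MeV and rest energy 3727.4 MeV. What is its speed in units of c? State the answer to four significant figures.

γ = E/(mc²) = 38500/3727.4 = 10.329.
β = √(1 − 1/γ²) = √(1 − 0.0093731) = √0.9906269 = 0.9953.

0.9953c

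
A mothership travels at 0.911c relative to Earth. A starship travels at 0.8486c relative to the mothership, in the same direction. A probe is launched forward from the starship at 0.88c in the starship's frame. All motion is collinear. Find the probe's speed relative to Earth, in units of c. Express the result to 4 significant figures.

0.9995c

Compose velocities in two stages. Stage 1 (into S'): u₁ = (0.88+0.8486)/(1+0.88×0.8486) = 0.9896.
Stage 2 (into S): u = (0.9896+0.911)/(1+0.9896×0.911) = 0.99951, so the speed is 0.9995c.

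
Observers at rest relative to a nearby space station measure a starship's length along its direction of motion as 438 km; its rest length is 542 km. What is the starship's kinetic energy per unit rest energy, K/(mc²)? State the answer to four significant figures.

From L = L₀/γ: γ = 542/438 = 1.23744.
Since K = (γ−1)mc², K/(mc²) = 1.23744 − 1 = 0.2374.

0.2374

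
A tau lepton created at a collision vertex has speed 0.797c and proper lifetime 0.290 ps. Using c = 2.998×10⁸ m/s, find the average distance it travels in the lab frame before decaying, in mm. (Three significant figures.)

0.115 mm

γ = 1/√(1 − β²) = 1/√(1 − 0.635209) = 1/√0.364791 = 1/0.603979 = 1.6557.
Lab-frame lifetime: Δt = γτ = 1.6557 × 0.290 ps = 0.48015 ps.
Distance: d = vΔt = 0.797 × 2.998×10⁸ m/s × 4.8015×10^-13 s = 1.15×10^-4 m = 0.115 mm.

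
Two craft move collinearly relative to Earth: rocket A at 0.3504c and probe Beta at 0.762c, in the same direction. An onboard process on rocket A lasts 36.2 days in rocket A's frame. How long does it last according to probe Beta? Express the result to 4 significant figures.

43.75 days

Speed of rocket A in probe Beta's frame: u = (v_A − v_B)/(1 − v_A v_B/c²) = (0.3504 − 0.762)/(1 − 0.3504×0.762) = −0.4116/0.7329952 = −0.56153; |u| = 0.56153c.
γ for this relative speed: γ = 1/√(1 − 0.315316) = 1.2085.
The clock on rocket A records proper time, so probe Beta measures Δt = γΔτ = 1.2085 × 36.2 = 43.75 days.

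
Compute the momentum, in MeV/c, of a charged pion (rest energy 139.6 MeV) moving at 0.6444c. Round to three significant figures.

118 MeV/c

β² = 0.41525136, so γ = 1/√0.58474864 = 1.3077.
Momentum: p = γβ·mc = 1.3077 × 0.6444 × 139.6 MeV/c = 118 MeV/c.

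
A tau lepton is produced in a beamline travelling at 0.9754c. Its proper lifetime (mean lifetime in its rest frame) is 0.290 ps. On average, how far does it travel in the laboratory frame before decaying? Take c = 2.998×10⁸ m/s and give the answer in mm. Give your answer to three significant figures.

0.385 mm

Lorentz factor: γ = (1 − 0.95140516)^(−1/2) = 4.5363.
Lab-frame lifetime: Δt = γτ = 4.5363 × 0.290 ps = 1.3155 ps.
Distance: d = vΔt = 0.9754 × 2.998×10⁸ m/s × 1.3155×10^-12 s = 3.85×10^-4 m = 0.385 mm.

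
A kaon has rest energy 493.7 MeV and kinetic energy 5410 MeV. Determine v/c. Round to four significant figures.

0.9965

γ = 1 + K/(mc²) = 1 + 5410/493.7 = 11.958.
β = √(1 − 1/γ²) = √(1 − 0.00699331) = √0.99300669 = 0.9965.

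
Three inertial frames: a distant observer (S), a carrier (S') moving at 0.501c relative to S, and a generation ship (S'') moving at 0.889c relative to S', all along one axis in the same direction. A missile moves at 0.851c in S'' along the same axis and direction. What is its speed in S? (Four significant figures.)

0.9969c

Compose velocities in two stages. Stage 1 (into S'): u₁ = (0.851+0.889)/(1+0.851×0.889) = 0.99058.
Stage 2 (into S): u = (0.99058+0.501)/(1+0.99058×0.501) = 0.99686, so the speed is 0.9969c.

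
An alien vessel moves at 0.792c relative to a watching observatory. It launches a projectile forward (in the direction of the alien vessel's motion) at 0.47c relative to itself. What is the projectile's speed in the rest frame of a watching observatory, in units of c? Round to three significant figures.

In units of c, u = (u' + v)/(1 + u'v) with u' = 0.47 and v = 0.792.
Numerator: 0.47 + 0.792 = 1.262. Denominator: 1 + (0.47)(0.792) = 1.37224.
u = 1.262/1.37224 = 0.91966, so the speed is 0.920c.

0.920c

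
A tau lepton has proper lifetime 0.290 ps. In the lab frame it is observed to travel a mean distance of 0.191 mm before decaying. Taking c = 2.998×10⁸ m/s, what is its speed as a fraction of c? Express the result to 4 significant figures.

0.9101c

Lab distance = (lab lifetime)·v = γτ·βc, so βγ = d/(cτ) = 1.910×10^-4/(2.998×10⁸ × 2.900×10^-13) = 2.1969.
With βγ = 2.1969: γ² = 1 + (βγ)² = 5.82637, and β = (βγ)/γ = 2.1969/2.41379 = 0.9101.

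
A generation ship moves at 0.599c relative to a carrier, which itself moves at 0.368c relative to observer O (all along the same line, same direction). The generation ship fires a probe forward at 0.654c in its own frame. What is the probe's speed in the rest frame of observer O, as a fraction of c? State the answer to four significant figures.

First combine the probe and generation ship (S''→S'): u₁ = (0.654 + 0.599)/(1 + 0.654×0.599) = 1.253/1.391746 = 0.90031.
Then combine with the carrier (S'→S): u = (0.90031 + 0.368)/(1 + 0.90031×0.368) = 1.26831/1.33131408 = 0.95268.

0.9527c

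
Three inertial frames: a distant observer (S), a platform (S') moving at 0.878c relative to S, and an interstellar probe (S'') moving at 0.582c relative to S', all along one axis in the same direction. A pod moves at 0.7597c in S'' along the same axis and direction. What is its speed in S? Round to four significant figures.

0.9953c

Apply u = (u'+v)/(1+u'v) twice. Pod in the platform frame: (0.7597+0.582)/(1+0.7597·0.582) = 1.3417/1.4421454 = 0.93035c.
That velocity, transformed to the rest frame of a distant observer: (0.93035+0.878)/(1+0.93035·0.878) = 1.80835/1.8168473 = 0.99532c.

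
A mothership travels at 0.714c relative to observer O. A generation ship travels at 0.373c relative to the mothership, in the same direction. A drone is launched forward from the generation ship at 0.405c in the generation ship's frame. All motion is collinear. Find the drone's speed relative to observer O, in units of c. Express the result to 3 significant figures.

Compose velocities in two stages. Stage 1 (into S'): u₁ = (0.405+0.373)/(1+0.405×0.373) = 0.6759.
Stage 2 (into S): u = (0.6759+0.714)/(1+0.6759×0.714) = 0.93748, so the speed is 0.937c.

0.937c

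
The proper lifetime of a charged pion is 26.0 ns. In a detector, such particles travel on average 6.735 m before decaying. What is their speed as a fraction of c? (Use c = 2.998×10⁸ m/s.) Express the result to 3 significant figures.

0.654c

d = βγcτ ⇒ βγ = d/(cτ) = 6.735 m / (7.7948 m) = 0.86404.
β = (βγ)/√(1+(βγ)²) = 0.86404/√1.746565 = 0.654.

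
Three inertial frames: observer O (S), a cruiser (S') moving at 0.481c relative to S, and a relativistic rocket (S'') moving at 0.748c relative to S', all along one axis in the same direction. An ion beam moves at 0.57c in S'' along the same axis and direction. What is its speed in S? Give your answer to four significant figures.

0.9727c

Apply u = (u'+v)/(1+u'v) twice. Ion beam in the cruiser frame: (0.57+0.748)/(1+0.57·0.748) = 1.318/1.42636 = 0.92403c.
That velocity, transformed to the rest frame of observer O: (0.92403+0.481)/(1+0.92403·0.481) = 1.40503/1.44445843 = 0.9727c.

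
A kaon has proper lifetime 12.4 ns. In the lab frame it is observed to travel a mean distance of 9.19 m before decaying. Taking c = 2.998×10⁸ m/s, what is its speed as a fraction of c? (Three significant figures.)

Lab distance = (lab lifetime)·v = γτ·βc, so βγ = d/(cτ) = 9.190/(2.998×10⁸ × 1.240×10^-8) = 2.4721.
With βγ = 2.4721: γ² = 1 + (βγ)² = 7.11128, and β = (βγ)/γ = 2.4721/2.6667 = 0.927.

0.927c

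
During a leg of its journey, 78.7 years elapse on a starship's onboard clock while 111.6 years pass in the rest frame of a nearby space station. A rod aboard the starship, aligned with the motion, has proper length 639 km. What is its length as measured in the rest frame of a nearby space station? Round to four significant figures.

The time-dilation ratio gives γ = 111.6/78.7 = 1.41804.
The rod contracts by the same γ: 639 km / 1.41804 = 450.6 km.

450.6 km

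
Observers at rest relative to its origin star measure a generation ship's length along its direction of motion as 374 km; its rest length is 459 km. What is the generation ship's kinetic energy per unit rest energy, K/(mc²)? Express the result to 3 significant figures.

0.227

From L = L₀/γ: γ = 459/374 = 1.22727.
K/(mc²) = γ − 1 = 1.22727 − 1 = 0.227.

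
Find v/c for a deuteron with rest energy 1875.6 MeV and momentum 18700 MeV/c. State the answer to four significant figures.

0.9950

βγ = pc/(mc²) = 18700/1875.6 = 9.9701.
Since γ² = 1 + (βγ)² = 100.4029, γ = √100.4029 = 10.0201, and β = (βγ)/γ = 9.9701/10.0201 = 0.9950.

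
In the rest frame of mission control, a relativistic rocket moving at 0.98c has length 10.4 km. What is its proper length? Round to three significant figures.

γ = 1/√(1 − β²) = 1/√(1 − 0.9604) = 1/√0.0396 = 1/0.198997 = 5.0252.
Proper length: L₀ = γ·L = 5.0252 × 10.4 = 52.3 km.

52.3 km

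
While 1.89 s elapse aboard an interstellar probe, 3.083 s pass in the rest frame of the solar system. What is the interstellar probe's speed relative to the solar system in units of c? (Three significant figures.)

γ = Δt/Δτ = 3.083/1.89 = 1.6312.
β = √(1 − 1/γ²) = √(1 − 0.375825) = √0.624175 = 0.790.

0.790c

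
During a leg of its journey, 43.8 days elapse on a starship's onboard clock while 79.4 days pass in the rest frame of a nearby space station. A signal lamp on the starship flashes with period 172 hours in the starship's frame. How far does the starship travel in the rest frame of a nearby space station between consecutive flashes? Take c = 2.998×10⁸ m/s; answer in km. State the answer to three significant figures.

γ = Δt/Δτ = 79.4/43.8 = 1.81279.
β = √(1 − 1/γ²) = 0.83409. Lab-frame period = γτ = 1.81279×172 hours = 311.8 hours. Distance = βc × γτ = 0.83409 × 2.998×10⁸ m/s × 1122480 s = 2.8069×10^14 m = 2.81×10^11 km.

2.81×10^11 km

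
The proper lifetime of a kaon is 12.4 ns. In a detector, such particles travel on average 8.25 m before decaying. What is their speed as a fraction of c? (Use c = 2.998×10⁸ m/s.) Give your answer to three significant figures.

Let x = d/(cτ) = 8.250 m / (2.998×10⁸ m/s × 1.240×10^-8 s) = 2.2192. Since d = βγcτ, x = βγ = β/√(1−β²).
Solving: β² = x²/(1+x²) = 4.92485/5.92485 = 0.831219, so β = 0.912.

0.912c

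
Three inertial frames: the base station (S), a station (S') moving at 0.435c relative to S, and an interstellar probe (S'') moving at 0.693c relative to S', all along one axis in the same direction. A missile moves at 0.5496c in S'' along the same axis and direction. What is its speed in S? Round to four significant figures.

0.9593c

First combine the missile and interstellar probe (S''→S'): u₁ = (0.5496 + 0.693)/(1 + 0.5496×0.693) = 1.2426/1.3808728 = 0.89987.
Then combine with the station (S'→S): u = (0.89987 + 0.435)/(1 + 0.89987×0.435) = 1.33487/1.39144345 = 0.95934.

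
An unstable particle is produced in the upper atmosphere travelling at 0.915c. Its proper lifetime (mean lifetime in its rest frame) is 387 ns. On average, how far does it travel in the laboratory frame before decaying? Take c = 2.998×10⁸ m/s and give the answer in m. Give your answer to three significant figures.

With β = 0.915, γ = 1/√(1 − 0.915²) = 1/√0.162775 = 2.4786.
Lab-frame lifetime: Δt = γτ = 2.4786 × 387 ns = 959.22 ns.
Distance: d = vΔt = 0.915 × 2.998×10⁸ m/s × 9.5922×10^-7 s = 263 m.

263 m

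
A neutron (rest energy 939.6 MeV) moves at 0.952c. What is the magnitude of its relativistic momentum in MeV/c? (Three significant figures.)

2920 MeV/c

γ = 1/√(1 − β²) = 1/√(1 − 0.906304) = 1/√0.093696 = 1/0.306098 = 3.2669.
Momentum: p = γβ·mc = 3.2669 × 0.952 × 939.6 MeV/c = 2920 MeV/c.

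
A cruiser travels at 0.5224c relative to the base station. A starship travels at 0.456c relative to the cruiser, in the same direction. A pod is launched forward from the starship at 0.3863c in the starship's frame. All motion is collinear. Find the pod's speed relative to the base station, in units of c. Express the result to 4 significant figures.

0.9013c

Compose velocities in two stages. Stage 1 (into S'): u₁ = (0.3863+0.456)/(1+0.3863×0.456) = 0.71615.
Stage 2 (into S): u = (0.71615+0.5224)/(1+0.71615×0.5224) = 0.90134, so the speed is 0.9013c.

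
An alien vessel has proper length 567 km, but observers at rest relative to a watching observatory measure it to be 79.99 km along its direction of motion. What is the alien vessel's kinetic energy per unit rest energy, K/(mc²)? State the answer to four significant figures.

γ = L₀/L = 567/79.99 = 7.08839.
Since K = (γ−1)mc², K/(mc²) = 7.08839 − 1 = 6.088.

6.088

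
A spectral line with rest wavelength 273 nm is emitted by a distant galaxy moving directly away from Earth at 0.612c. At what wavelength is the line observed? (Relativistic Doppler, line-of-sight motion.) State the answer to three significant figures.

Relativistic Doppler for wavelength: λ_obs = λ_src · √((1+β)/(1−β)).
With β = 0.612: factor = √(1.612/0.388) = 2.0383.
λ_obs = 273 × 2.0383 = 556 nm.

556 nm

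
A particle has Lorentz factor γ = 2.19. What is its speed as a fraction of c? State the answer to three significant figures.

0.890c

β = √(1 − 1/γ²) = √(1 − 1/4.7961) = √0.791497 = 0.890.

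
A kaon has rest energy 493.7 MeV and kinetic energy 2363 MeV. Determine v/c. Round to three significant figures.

γ = 1 + K/(mc²) = 1 + 2363/493.7 = 5.7863.
β = √(1 − 1/γ²) = √(1 − 0.0298674) = √0.9701326 = 0.985.

0.985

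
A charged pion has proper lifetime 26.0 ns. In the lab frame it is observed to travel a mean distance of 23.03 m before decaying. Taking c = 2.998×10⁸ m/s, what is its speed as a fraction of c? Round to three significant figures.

0.947c

d = βγcτ ⇒ βγ = d/(cτ) = 23.03 m / (7.7948 m) = 2.9545.
β = (βγ)/√(1+(βγ)²) = 2.9545/√9.72907 = 0.947.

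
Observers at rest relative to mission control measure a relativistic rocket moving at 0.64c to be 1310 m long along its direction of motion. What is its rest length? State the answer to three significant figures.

1700 m

With β = 0.64, γ = 1/√(1 − 0.64²) = 1/√0.5904 = 1.3014.
Proper length: L₀ = γ·L = 1.3014 × 1310 = 1700 m.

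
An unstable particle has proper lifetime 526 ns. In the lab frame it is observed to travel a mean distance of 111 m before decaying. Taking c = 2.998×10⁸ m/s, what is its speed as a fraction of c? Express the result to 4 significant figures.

0.5756c

Let x = d/(cτ) = 111.0 m / (2.998×10⁸ m/s × 5.260×10^-7 s) = 0.70389. Since d = βγcτ, x = βγ = β/√(1−β²).
Solving: β² = x²/(1+x²) = 0.495461/1.495461 = 0.33131, so β = 0.5756.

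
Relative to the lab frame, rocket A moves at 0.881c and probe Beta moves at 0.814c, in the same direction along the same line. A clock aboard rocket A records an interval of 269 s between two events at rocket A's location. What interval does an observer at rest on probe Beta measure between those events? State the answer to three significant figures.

The velocity of rocket A relative to probe Beta is (0.881 − 0.814)c / (1 − 0.881×0.814) = 0.23686c; relative speed 0.23686c.
γ for this relative speed: γ = 1/√(1 − 0.0561027) = 1.0293.
The clock on rocket A records proper time, so probe Beta measures Δt = γΔτ = 1.0293 × 269 = 277 s.

277 s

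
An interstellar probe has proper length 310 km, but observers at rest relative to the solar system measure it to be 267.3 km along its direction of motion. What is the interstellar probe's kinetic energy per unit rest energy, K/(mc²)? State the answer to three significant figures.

0.160

From L = L₀/γ: γ = 310/267.3 = 1.15975.
K/(mc²) = γ − 1 = 1.15975 − 1 = 0.160.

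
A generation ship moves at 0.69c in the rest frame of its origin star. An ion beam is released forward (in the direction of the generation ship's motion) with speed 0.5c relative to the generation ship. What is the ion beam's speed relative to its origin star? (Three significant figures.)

In units of c, u = (u' + v)/(1 + u'v) with u' = 0.5 and v = 0.69.
Numerator: 0.5 + 0.69 = 1.19. Denominator: 1 + (0.5)(0.69) = 1.345.
u = 1.19/1.345 = 0.88476, so the speed is 0.885c.

0.885c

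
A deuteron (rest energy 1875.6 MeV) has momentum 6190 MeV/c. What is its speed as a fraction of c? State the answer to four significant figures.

0.9570c

pc/(mc²) = 6190/1875.6 = 3.3003 = βγ = β/√(1−β²).
So β² = x²/(1 + x²) with x = 3.3003: x² = 10.892, β² = 10.892/11.892 = 0.91591, β = 0.9570.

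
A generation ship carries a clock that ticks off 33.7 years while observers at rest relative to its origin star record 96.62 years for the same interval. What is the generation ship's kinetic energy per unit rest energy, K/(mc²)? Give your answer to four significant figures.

From Δt = γΔτ: γ = 96.62/33.7 = 2.86706.
Since K = (γ−1)mc², K/(mc²) = 2.86706 − 1 = 1.867.

1.867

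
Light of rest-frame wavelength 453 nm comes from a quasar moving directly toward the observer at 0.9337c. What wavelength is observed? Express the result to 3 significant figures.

Relativistic Doppler for wavelength: λ_obs = λ_src · √((1−β)/(1+β)).
With β = 0.9337: factor = √(0.0663/1.9337) = 0.18517.
λ_obs = 453 × 0.18517 = 83.9 nm.

83.9 nm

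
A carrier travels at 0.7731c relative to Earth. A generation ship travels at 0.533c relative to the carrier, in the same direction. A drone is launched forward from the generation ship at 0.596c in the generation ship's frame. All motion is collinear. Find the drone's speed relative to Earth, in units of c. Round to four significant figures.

Compose velocities in two stages. Stage 1 (into S'): u₁ = (0.596+0.533)/(1+0.596×0.533) = 0.85682.
Stage 2 (into S): u = (0.85682+0.7731)/(1+0.85682×0.7731) = 0.98046, so the speed is 0.9805c.

0.9805c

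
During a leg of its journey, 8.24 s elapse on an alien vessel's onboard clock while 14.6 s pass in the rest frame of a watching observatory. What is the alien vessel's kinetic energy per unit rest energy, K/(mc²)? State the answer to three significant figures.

0.772

γ = Δt/Δτ = 14.6/8.24 = 1.77184.
Since K = (γ−1)mc², K/(mc²) = 1.77184 − 1 = 0.772.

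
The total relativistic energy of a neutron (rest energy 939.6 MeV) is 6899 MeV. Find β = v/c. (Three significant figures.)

γ = E/(mc²) = 6899/939.6 = 7.3425.
β = √(1 − 1/γ²) = √(1 − 0.0185486) = √0.9814514 = 0.991.

0.991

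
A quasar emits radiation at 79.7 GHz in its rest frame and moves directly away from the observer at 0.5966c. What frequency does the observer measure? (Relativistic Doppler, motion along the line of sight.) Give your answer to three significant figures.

Relativistic Doppler (source moving away): f_obs = f_src · √((1−β)/(1+β)).
With β = 0.5966: factor = √(0.4034/1.5966) = 0.50265.
f_obs = 79.7 × 0.50265 = 40.1 GHz.

40.1 GHz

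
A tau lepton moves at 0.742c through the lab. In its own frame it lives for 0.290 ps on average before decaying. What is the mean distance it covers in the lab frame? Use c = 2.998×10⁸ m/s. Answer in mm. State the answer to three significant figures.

With β = 0.742, γ = 1/√(1 − 0.742²) = 1/√0.449436 = 1.4916.
Lab-frame lifetime: Δt = γτ = 1.4916 × 0.290 ps = 0.43256 ps.
Distance: d = vΔt = 0.742 × 2.998×10⁸ m/s × 4.3256×10^-13 s = 9.62×10^-5 m = 0.0962 mm.

0.0962 mm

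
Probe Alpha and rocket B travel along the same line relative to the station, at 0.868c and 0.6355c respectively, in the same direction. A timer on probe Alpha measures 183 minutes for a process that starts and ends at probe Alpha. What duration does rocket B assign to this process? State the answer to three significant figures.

214 minutes

Speed of probe Alpha in rocket B's frame: u = (v_A − v_B)/(1 − v_A v_B/c²) = (0.868 − 0.6355)/(1 − 0.868×0.6355) = 0.2325/0.448386 = 0.51853; |u| = 0.51853c.
At |u| = 0.51853c, γ = (1 − 0.268873)^(−1/2) = 1.1695.
Probe Alpha's interval is proper; time dilation gives Δt_B = γΔτ = 1.1695 × 183 minutes = 214 minutes.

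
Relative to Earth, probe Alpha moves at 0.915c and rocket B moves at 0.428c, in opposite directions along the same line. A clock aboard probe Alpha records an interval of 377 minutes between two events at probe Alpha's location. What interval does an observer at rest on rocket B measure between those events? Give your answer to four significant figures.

1439 minutes

Speed of probe Alpha in rocket B's frame: u = (v_A + v_B)/(1 + v_A v_B/c²) = (0.915 + 0.428)/(1 + 0.915×0.428) = 1.343/1.39162 = 0.96506; |u| = 0.96506c.
γ for this relative speed: γ = 1/√(1 − 0.931341) = 3.8164.
The clock on probe Alpha records proper time, so rocket B measures Δt = γΔτ = 3.8164 × 377 = 1439 minutes.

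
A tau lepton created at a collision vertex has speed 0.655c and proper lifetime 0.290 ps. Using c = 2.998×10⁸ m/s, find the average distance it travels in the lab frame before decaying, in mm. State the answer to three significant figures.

0.0754 mm

β² = 0.429025, so γ = 1/√0.570975 = 1.3234.
Lab-frame lifetime: Δt = γτ = 1.3234 × 0.290 ps = 0.38379 ps.
Distance: d = vΔt = 0.655 × 2.998×10⁸ m/s × 3.8379×10^-13 s = 7.54×10^-5 m = 0.0754 mm.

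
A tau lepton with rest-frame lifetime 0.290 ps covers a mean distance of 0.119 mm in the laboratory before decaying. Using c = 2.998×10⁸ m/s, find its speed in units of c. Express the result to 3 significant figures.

d = βγcτ ⇒ βγ = d/(cτ) = 1.190×10^-4 m / (8.6942×10^-5 m) = 1.3687.
β = (βγ)/√(1+(βγ)²) = 1.3687/√2.87334 = 0.807.

0.807c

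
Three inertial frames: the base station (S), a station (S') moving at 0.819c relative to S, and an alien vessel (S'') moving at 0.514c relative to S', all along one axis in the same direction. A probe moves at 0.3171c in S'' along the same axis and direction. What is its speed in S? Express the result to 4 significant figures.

Compose velocities in two stages. Stage 1 (into S'): u₁ = (0.3171+0.514)/(1+0.3171×0.514) = 0.71462.
Stage 2 (into S): u = (0.71462+0.819)/(1+0.71462×0.819) = 0.96742, so the speed is 0.9674c.

0.9674c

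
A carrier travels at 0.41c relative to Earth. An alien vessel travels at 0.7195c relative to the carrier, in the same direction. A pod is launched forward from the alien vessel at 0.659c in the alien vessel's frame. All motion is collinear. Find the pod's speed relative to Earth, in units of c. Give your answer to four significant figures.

First combine the pod and alien vessel (S''→S'): u₁ = (0.659 + 0.7195)/(1 + 0.659×0.7195) = 1.3785/1.4741505 = 0.93511.
Then combine with the carrier (S'→S): u = (0.93511 + 0.41)/(1 + 0.93511×0.41) = 1.34511/1.3833951 = 0.97233.

0.9723c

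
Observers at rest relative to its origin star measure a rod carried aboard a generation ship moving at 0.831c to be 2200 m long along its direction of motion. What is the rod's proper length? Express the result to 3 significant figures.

3950 m

With β = 0.831, γ = 1/√(1 − 0.831²) = 1/√0.309439 = 1.7977.
Proper length: L₀ = γ·L = 1.7977 × 2200 = 3950 m.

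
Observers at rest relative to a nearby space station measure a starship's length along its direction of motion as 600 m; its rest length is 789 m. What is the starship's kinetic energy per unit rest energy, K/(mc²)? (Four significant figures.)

From L = L₀/γ: γ = 789/600 = 1.315.
K/(mc²) = γ − 1 = 1.315 − 1 = 0.3150.

0.3150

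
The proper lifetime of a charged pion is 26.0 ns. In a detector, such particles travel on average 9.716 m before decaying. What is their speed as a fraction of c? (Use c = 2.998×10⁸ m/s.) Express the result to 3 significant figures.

Lab distance = (lab lifetime)·v = γτ·βc, so βγ = d/(cτ) = 9.716/(2.998×10⁸ × 2.600×10^-8) = 1.2465.
With βγ = 1.2465: γ² = 1 + (βγ)² = 2.55376, and β = (βγ)/γ = 1.2465/1.59805 = 0.780.

0.780c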